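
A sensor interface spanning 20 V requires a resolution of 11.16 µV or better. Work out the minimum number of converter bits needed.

21 bits

Number of steps required ≥ 20 V / 11.16 µV = 1792114.70.
Need 2^N ≥ 1792114.70; 2^20 = 1048576, 2^21 = 2097152.
Minimum N = 21.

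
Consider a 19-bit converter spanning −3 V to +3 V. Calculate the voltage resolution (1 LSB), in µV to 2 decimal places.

Full-scale span = 6 V.
LSB = 6 / 2^19 = 6 / 524288 = 1.14441e-05 V = 11.44 µV.

11.44 µV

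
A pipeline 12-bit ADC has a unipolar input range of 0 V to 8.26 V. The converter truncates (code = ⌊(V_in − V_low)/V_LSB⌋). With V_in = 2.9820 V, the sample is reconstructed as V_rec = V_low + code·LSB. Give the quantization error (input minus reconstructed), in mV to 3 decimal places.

LSB = 8.26/2^12 = 2.017 mV.
(2.9820 − 0)/0.0020166 = 1478.7254; ⌊·⌋ gives code 1478.
Code 1478 maps back to 0 + 1478×0.0020166 V = 2.9805371 V.
V_in − V_rec = 0.00146289 V = 1.463 mV.

1.463 mV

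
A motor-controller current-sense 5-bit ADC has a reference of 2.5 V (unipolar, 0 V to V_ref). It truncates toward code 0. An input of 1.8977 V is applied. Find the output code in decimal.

code 24

Full-scale span = 2.5 V; LSB = 2.5/2^5 = 78.125 mV.
(V_in − V_low)/LSB = (1.8977 − 0) / 0.078125 = 24.291.
⌊·⌋(24.291) = 24.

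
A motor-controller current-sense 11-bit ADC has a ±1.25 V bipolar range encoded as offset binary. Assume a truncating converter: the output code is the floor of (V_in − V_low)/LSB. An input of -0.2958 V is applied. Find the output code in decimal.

LSB = 2.5 V / 2048 = 1.221 mV.
Input sits at 781.681 steps above V_low.
So the output code is 781.

code 781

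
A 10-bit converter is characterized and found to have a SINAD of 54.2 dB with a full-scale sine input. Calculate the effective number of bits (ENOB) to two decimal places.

8.71 bits

ENOB = (SINAD − 1.76) / 6.02 = (54.2 − 1.76)/6.02 = 8.711.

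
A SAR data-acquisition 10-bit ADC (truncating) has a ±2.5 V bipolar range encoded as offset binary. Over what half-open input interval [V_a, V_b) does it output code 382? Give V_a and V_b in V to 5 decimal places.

[-0.63477 V, -0.62988 V)

LSB = 5/2^10 = 4.883 mV.
V_a = V_low + 382·LSB = -0.634766 V; V_b = V_low + 383·LSB = -0.629883 V.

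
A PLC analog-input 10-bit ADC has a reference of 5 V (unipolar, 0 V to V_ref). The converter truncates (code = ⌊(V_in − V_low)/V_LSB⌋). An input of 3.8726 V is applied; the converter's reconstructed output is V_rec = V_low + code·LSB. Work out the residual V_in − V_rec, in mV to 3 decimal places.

0.530 mV

One LSB is 5 V / 1024 = 4.883 mV.
Scaled input = 793.1085 LSBs, so code = 793.
Code 793 maps back to 0 + 793×0.00488281 V = 3.8720703 V.
Difference: 0.000529687 V → 0.530 mV.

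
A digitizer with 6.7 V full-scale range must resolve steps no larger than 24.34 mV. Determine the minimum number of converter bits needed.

9 bits

Number of steps required ≥ 6.7 V / 24.34 mV = 275.27.
Need 2^N ≥ 275.27; 2^8 = 256, 2^9 = 512.
Minimum N = 9.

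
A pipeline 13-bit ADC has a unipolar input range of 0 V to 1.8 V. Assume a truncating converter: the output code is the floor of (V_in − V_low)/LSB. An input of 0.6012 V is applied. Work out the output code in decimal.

LSB = 1.8 V / 8192 = 219.73 µV.
(V_in − V_low)/LSB = (0.6012 − 0) / 0.000219727 = 2736.128.
Floor → code 2736.

code 2736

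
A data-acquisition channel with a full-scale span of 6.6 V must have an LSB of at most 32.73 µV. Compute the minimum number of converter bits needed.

Number of steps required ≥ 6.6 V / 32.73 µV = 201649.86.
Need 2^N ≥ 201649.86; 2^17 = 131072, 2^18 = 262144.
Minimum N = 18.

18 bits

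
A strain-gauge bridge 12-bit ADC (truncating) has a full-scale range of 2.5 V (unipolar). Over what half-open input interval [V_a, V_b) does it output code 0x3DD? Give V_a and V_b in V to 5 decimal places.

LSB = 2.5/2^12 = 0.610 mV.
Code 0x3DD = 989 decimal.
V_a = V_low + 989·LSB = 0.603638 V; V_b = V_low + 990·LSB = 0.604248 V.

[0.60364 V, 0.60425 V)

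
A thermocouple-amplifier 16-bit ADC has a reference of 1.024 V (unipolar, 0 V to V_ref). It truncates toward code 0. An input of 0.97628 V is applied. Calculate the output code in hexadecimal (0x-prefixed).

Full-scale span = 1.024 V; LSB = 1.024/2^16 = 15.62 µV.
Input sits at 62481.920 steps above V_low.
⌊·⌋(62481.920) = 62481.
In hexadecimal (0x-prefixed): 0xF411.

code 0xF411 (decimal 62481)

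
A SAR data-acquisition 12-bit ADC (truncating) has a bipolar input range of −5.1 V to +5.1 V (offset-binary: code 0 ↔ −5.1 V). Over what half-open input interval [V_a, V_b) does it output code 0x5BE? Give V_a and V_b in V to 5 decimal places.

LSB = 10.2/2^12 = 2.490 mV.
Code 0x5BE = 1470 decimal.
V_a = V_low + 1470·LSB = -1.43936 V; V_b = V_low + 1471·LSB = -1.43687 V.

[-1.43936 V, -1.43687 V)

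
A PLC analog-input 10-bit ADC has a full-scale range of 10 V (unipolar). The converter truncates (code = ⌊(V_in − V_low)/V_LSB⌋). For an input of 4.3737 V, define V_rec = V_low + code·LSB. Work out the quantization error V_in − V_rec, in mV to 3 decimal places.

8.466 mV

One LSB is 10 V / 1024 = 9.766 mV.
(V_in − V_low)/LSB = (4.3737 − 0)/0.00976562 = 447.8669 → code 447 (floor).
Reconstructed: 4.3652344 V.
Difference: 0.00846562 V → 8.466 mV.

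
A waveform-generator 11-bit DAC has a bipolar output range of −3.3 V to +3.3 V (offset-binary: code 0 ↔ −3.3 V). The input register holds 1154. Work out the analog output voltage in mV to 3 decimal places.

418.945 mV

LSB = 6.6 V / 2^11 = 3.223 mV.
V_out = (−3.3) + 1154 × 0.00322266 V = 0.418945 V.
= 418.945 mV.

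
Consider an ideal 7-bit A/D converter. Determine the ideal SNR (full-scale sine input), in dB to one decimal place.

SNR ≈ 6.02·N + 1.76 dB = 6.02·7 + 1.76 = 43.90 dB.

43.9 dB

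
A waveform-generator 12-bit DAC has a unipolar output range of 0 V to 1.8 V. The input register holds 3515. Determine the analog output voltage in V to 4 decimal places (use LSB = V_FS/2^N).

LSB = 1.8 V / 2^12 = 439.45 µV.
V_out = 0 + 3515 × 0.000439453 V = 1.54468 V.

1.5447 V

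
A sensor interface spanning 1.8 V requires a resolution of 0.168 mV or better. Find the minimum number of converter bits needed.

14 bits

Number of steps required ≥ 1.8 V / 0.168 mV = 10714.29.
Need 2^N ≥ 10714.29; 2^13 = 8192, 2^14 = 16384.
Minimum N = 14.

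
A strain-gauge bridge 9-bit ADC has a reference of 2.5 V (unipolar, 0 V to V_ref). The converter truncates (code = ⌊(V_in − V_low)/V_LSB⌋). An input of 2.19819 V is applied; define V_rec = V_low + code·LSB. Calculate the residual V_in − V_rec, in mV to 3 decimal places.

Step size: 2.5 V ÷ 2^9 = 4.883 mV.
(2.19819 − 0)/0.00488281 = 450.1893; ⌊·⌋ gives code 450.
Code 450 maps back to 0 + 450×0.00488281 V = 2.1972656 V.
Difference: 0.000924375 V → 0.924 mV.

0.924 mV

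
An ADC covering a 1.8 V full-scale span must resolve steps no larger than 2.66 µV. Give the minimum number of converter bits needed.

20 bits

Number of steps required ≥ 1.8 V / 2.66 µV = 676691.73.
Need 2^N ≥ 676691.73; 2^19 = 524288, 2^20 = 1048576.
Minimum N = 20.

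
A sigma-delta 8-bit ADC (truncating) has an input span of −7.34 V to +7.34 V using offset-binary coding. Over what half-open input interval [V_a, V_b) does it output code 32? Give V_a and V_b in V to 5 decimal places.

[-5.50500 V, -5.44766 V)

LSB = 14.68/2^8 = 57.344 mV.
V_a = V_low + 32·LSB = -5.505 V; V_b = V_low + 33·LSB = -5.44766 V.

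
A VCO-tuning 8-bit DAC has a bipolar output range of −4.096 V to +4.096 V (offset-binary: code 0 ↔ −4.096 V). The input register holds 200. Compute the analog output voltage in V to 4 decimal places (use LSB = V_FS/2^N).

LSB = 8.192 V / 2^8 = 32.000 mV.
V_out = (−4.096) + 200 × 0.032 V = 2.304 V.

2.3040 V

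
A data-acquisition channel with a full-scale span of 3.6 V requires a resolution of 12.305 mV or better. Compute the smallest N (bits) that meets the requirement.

Number of steps required ≥ 3.6 V / 12.305 mV = 292.56.
Need 2^N ≥ 292.56; 2^8 = 256, 2^9 = 512.
Minimum N = 9.

9 bits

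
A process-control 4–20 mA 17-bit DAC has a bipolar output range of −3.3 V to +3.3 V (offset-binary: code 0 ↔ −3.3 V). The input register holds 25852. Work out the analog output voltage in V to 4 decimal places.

-1.9982 V

LSB = 6.6 V / 2^17 = 50.35 µV.
V_out = (−3.3) + 25852 × 5.0354e-05 V = -1.99825 V.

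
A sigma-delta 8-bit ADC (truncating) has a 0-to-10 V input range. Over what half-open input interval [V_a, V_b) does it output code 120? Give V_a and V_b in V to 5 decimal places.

LSB = 10/2^8 = 39.062 mV.
V_a = V_low + 120·LSB = 4.6875 V; V_b = V_low + 121·LSB = 4.72656 V.

[4.68750 V, 4.72656 V)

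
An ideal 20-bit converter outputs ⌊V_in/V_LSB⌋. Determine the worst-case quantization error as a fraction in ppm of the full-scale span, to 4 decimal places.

Truncating → worst-case error = 1 LSB = V_FS/2^20, so 1e+06/1048576 = 0.953674 ppm of full scale.

0.9537 ppm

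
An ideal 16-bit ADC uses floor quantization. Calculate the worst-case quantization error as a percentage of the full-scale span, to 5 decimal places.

Truncating → worst-case error = 1 LSB = V_FS/2^16, so 100/65536 = 0.00152588 % of full scale.

0.00153 %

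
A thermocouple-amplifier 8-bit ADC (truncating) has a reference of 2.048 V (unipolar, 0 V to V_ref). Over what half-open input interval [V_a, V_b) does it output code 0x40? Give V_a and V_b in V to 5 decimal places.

LSB = 2.048/2^8 = 8.000 mV.
Code 0x40 = 64 decimal.
V_a = V_low + 64·LSB = 0.512 V; V_b = V_low + 65·LSB = 0.52 V.

[0.51200 V, 0.52000 V)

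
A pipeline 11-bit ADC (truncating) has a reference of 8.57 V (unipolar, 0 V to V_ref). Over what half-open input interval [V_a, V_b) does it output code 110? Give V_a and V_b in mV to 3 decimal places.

LSB = 8.57/2^11 = 4.185 mV.
V_a = V_low + 110·LSB = 0.460303 V; V_b = V_low + 111·LSB = 0.464487 V.

[460.303 mV, 464.487 mV)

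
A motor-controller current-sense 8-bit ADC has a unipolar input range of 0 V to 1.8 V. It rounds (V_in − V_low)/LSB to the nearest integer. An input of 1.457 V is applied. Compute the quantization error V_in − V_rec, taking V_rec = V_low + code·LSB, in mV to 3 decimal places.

1.531 mV

LSB = 1.8/2^8 = 7.031 mV.
Scaled input = 207.2178 LSBs, so code = 207.
Code 207 maps back to 0 + 207×0.00703125 V = 1.4554688 V.
Error = 1.457 − 1.4554688 = 0.00153125 V = 1.531 mV.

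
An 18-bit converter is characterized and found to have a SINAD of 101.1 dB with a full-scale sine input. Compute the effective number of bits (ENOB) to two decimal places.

16.50 bits

ENOB = (SINAD − 1.76) / 6.02 = (101.1 − 1.76)/6.02 = 16.502.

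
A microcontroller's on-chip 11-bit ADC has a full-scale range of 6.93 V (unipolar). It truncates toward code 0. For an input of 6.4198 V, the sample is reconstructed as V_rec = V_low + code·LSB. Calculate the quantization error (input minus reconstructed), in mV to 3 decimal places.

Step size: 6.93 V ÷ 2^11 = 3.384 mV.
Scaled input = 1897.2223 LSBs, so code = 1897.
V_rec = 0 + 1897·0.00338379 = 6.4190479 V.
Difference: 0.000752148 V → 0.752 mV.

0.752 mV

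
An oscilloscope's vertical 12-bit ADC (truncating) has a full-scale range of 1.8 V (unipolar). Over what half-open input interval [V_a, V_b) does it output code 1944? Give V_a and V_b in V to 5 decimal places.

LSB = 1.8/2^12 = 439.45 µV.
V_a = V_low + 1944·LSB = 0.854297 V; V_b = V_low + 1945·LSB = 0.854736 V.

[0.85430 V, 0.85474 V)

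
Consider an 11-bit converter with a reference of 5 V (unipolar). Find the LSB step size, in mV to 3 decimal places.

2.441 mV

Full-scale span = 5 V.
LSB = 5 / 2^11 = 5 / 2048 = 0.00244141 V = 2.441 mV.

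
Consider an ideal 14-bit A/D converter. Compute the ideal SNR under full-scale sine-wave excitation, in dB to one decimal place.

86.0 dB

SNR ≈ 6.02·N + 1.76 dB = 6.02·14 + 1.76 = 86.04 dB.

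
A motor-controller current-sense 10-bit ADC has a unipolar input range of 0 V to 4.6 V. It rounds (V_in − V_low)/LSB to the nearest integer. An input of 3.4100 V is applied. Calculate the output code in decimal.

code 759

With 1024 levels over 4.6 V, one step is 4.492 mV.
(V_in − V_low)/LSB = (3.4100 − 0) / 0.00449219 = 759.096.
Round → code 759.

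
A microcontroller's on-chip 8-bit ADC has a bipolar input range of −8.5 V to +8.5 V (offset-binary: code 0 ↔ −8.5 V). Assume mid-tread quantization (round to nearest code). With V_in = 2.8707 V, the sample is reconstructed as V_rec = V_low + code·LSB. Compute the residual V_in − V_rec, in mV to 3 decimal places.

Step size: 17 V ÷ 2^8 = 66.406 mV.
Scaled input = 171.2294 LSBs, so code = 171.
Code 171 maps back to (−8.5) + 171×0.0664062 V = 2.8554688 V.
Difference: 0.0152312 V → 15.231 mV.

15.231 mV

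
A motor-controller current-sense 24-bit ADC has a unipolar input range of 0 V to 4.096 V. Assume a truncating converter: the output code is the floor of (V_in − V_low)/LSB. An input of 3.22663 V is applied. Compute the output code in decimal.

code 13216276

LSB = 4.096 V / 16777216 = 0.24 µV.
Input sits at 13216276.480 steps above V_low.
⌊·⌋(13216276.480) = 13216276.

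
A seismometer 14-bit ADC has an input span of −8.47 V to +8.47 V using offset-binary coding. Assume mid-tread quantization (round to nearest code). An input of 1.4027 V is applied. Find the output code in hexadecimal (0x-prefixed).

code 0x254D (decimal 9549)

LSB = 16.94 V / 16384 = 1.034 mV.
(V_in − V_low)/LSB = (1.4027 − (−8.47)) / 0.00103394 = 9548.661.
So the output code is 9549.
In hexadecimal (0x-prefixed): 0x254D.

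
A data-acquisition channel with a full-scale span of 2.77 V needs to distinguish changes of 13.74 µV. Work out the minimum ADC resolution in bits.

18 bits

Number of steps required ≥ 2.77 V / 13.74 µV = 201601.16.
Need 2^N ≥ 201601.16; 2^17 = 131072, 2^18 = 262144.
Minimum N = 18.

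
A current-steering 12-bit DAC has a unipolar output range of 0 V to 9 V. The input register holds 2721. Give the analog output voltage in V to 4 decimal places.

5.9788 V

LSB = 9 V / 2^12 = 2.197 mV.
V_out = 0 + 2721 × 0.00219727 V = 5.97876 V.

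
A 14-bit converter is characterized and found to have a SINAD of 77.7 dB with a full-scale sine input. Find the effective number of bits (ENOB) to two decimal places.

ENOB = (SINAD − 1.76) / 6.02 = (77.7 − 1.76)/6.02 = 12.615.

12.61 bits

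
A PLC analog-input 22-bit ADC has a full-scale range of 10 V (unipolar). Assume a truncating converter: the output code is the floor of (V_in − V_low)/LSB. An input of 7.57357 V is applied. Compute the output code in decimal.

code 3176585

LSB = 10 V / 4194304 = 2.38 µV.
(V_in − V_low)/LSB = (7.57357 − 0) / 2.38419e-06 = 3176585.495.
⌊·⌋(3176585.495) = 3176585.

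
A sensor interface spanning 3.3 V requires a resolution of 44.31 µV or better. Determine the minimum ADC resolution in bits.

17 bits

Number of steps required ≥ 3.3 V / 44.31 µV = 74475.29.
Need 2^N ≥ 74475.29; 2^16 = 65536, 2^17 = 131072.
Minimum N = 17.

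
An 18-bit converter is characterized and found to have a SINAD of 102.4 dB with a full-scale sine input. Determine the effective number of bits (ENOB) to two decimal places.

16.72 bits

ENOB = (SINAD − 1.76) / 6.02 = (102.4 − 1.76)/6.02 = 16.718.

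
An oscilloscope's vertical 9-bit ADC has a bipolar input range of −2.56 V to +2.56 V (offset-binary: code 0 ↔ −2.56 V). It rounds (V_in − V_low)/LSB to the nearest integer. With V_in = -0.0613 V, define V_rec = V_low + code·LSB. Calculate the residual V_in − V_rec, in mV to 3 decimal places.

-1.300 mV

LSB = 5.12/2^9 = 10.000 mV.
(-0.0613 − (−2.56))/0.01 = 249.8700; round gives code 250.
Code 250 maps back to (−2.56) + 250×0.01 V = -0.06 V.
Error = -0.0613 − (−0.06) = -0.0013 V = -1.300 mV.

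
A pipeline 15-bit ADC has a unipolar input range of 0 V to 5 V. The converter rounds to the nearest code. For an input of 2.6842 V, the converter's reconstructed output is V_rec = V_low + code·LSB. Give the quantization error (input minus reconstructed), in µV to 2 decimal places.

26.42 µV

LSB = 5/2^15 = 152.59 µV.
(2.6842 − 0)/0.000152588 = 17591.1731; round gives code 17591.
Code 17591 maps back to 0 + 17591×0.000152588 V = 2.6841736 V.
Difference: 2.6416e-05 V → 26.42 µV.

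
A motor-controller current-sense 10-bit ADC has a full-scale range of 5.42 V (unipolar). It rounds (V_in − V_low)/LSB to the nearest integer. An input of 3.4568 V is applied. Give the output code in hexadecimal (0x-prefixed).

LSB = 5.42 V / 1024 = 5.293 mV.
(3.4568 − 0) / 0.00529297 = 653.093 LSBs.
round(653.093) = 653.
In hexadecimal (0x-prefixed): 0x28D.

code 0x28D (decimal 653)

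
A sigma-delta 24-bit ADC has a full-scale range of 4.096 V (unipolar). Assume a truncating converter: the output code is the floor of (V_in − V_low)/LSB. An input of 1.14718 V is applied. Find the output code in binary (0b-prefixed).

code 0b10001111011001011100001 (decimal 4698849)

With 16777216 levels over 4.096 V, one step is 0.24 µV.
(1.14718 − 0) / 2.44141e-07 = 4698849.280 LSBs.
⌊·⌋(4698849.280) = 4698849.
In binary (0b-prefixed): 0b10001111011001011100001.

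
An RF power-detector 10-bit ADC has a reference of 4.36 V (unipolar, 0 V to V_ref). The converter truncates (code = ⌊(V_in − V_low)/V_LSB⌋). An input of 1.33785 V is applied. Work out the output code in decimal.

code 314

LSB = 4.36 V / 1024 = 4.258 mV.
(1.33785 − 0) / 0.00425781 = 314.211 LSBs.
Floor → code 314.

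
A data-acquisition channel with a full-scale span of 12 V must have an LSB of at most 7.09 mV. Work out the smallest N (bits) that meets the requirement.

Number of steps required ≥ 12 V / 7.09 mV = 1692.52.
Need 2^N ≥ 1692.52; 2^10 = 1024, 2^11 = 2048.
Minimum N = 11.

11 bits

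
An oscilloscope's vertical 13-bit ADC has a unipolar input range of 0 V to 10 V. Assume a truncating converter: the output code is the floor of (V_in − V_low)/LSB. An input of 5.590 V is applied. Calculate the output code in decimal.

code 4579

With 8192 levels over 10 V, one step is 1.221 mV.
Input sits at 4579.328 steps above V_low.
Floor → code 4579.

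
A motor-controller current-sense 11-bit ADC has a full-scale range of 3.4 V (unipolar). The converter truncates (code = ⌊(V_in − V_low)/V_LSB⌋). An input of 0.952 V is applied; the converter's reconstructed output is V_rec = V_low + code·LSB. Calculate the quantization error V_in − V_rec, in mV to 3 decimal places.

One LSB is 3.4 V / 2048 = 1.660 mV.
(V_in − V_low)/LSB = (0.952 − 0)/0.00166016 = 573.4400 → code 573 (floor).
Reconstructed: 0.95126953 V.
V_in − V_rec = 0.000730469 V = 0.730 mV.

0.730 mV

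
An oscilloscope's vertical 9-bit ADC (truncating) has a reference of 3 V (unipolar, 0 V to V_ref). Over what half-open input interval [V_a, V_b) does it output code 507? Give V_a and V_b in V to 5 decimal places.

[2.97070 V, 2.97656 V)

LSB = 3/2^9 = 5.859 mV.
V_a = V_low + 507·LSB = 2.9707 V; V_b = V_low + 508·LSB = 2.97656 V.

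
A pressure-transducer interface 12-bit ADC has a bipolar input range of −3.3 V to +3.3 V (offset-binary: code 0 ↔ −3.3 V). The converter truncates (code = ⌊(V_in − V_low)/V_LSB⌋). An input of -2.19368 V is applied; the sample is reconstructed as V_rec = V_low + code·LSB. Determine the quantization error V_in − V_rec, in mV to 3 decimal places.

0.949 mV

LSB = 6.6/2^12 = 1.611 mV.
(V_in − V_low)/LSB = (-2.19368 − (−3.3))/0.00161133 = 686.5889 → code 686 (floor).
Reconstructed: -2.1946289 V.
V_in − V_rec = 0.000948906 V = 0.949 mV.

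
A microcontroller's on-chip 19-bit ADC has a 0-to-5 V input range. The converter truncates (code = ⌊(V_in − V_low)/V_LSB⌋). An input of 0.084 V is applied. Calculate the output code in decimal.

With 524288 levels over 5 V, one step is 9.54 µV.
Input sits at 8808.038 steps above V_low.
So the output code is 8808.

code 8808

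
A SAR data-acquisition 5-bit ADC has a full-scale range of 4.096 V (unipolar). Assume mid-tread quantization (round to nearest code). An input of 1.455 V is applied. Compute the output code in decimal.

Full-scale span = 4.096 V; LSB = 4.096/2^5 = 128.000 mV.
Input sits at 11.367 steps above V_low.
Round → code 11.

code 11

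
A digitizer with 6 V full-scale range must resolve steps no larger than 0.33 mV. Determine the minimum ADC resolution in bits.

Number of steps required ≥ 6 V / 0.33 mV = 18181.82.
Need 2^N ≥ 18181.82; 2^14 = 16384, 2^15 = 32768.
Minimum N = 15.

15 bits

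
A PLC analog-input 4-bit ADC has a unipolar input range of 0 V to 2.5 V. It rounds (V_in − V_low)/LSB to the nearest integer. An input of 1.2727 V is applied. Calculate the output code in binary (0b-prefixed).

code 0b1000 (decimal 8)

Full-scale span = 2.5 V; LSB = 2.5/2^4 = 156.250 mV.
(V_in − V_low)/LSB = (1.2727 − 0) / 0.15625 = 8.145.
So the output code is 8.
In binary (0b-prefixed): 0b1000.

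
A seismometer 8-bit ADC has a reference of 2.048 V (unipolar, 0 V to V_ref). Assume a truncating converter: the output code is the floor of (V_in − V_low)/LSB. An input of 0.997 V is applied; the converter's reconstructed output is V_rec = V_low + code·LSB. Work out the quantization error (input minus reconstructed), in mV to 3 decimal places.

5.000 mV

Step size: 2.048 V ÷ 2^8 = 8.000 mV.
(0.997 − 0)/0.008 = 124.6250; ⌊·⌋ gives code 124.
V_rec = 0 + 124·0.008 = 0.992 V.
Error = 0.997 − 0.992 = 0.005 V = 5.000 mV.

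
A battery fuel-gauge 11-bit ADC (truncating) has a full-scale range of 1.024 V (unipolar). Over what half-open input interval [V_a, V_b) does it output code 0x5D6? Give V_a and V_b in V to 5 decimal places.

[0.74700 V, 0.74750 V)

LSB = 1.024/2^11 = 0.500 mV.
Code 0x5D6 = 1494 decimal.
V_a = V_low + 1494·LSB = 0.747 V; V_b = V_low + 1495·LSB = 0.7475 V.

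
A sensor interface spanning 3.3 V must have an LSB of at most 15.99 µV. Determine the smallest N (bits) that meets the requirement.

18 bits

Number of steps required ≥ 3.3 V / 15.99 µV = 206378.99.
Need 2^N ≥ 206378.99; 2^17 = 131072, 2^18 = 262144.
Minimum N = 18.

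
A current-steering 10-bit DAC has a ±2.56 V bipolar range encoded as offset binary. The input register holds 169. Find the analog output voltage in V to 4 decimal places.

LSB = 5.12 V / 2^10 = 5.000 mV.
V_out = (−2.56) + 169 × 0.005 V = -1.715 V.

-1.7150 V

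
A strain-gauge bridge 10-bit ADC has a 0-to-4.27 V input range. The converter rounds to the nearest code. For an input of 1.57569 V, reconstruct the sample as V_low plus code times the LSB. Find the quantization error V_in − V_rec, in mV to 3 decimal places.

One LSB is 4.27 V / 1024 = 4.170 mV.
Scaled input = 377.8704 LSBs, so code = 378.
V_rec = 0 + 378·0.00416992 = 1.5762305 V.
V_in − V_rec = -0.000540469 V = -0.540 mV.

-0.540 mV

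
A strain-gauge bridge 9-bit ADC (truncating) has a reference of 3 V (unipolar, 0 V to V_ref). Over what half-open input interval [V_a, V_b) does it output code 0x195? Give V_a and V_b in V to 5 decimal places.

LSB = 3/2^9 = 5.859 mV.
Code 0x195 = 405 decimal.
V_a = V_low + 405·LSB = 2.37305 V; V_b = V_low + 406·LSB = 2.37891 V.

[2.37305 V, 2.37891 V)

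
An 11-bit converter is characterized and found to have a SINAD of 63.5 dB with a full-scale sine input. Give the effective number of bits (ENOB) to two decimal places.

ENOB = (SINAD − 1.76) / 6.02 = (63.5 − 1.76)/6.02 = 10.256.

10.26 bits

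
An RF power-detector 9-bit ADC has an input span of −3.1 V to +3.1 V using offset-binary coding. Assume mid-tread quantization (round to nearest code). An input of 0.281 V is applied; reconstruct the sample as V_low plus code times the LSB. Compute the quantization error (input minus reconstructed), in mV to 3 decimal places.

LSB = 6.2/2^9 = 12.109 mV.
(0.281 − (−3.1))/0.0121094 = 279.2052; round gives code 279.
Code 279 maps back to (−3.1) + 279×0.0121094 V = 0.27851562 V.
Difference: 0.00248438 V → 2.484 mV.

2.484 mV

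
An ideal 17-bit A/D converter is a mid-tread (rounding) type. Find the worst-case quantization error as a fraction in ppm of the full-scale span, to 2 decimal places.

3.81 ppm

Rounding → worst-case error = ½ LSB = V_FS/2^18, so 1e+06/262144 = 3.8147 ppm of full scale.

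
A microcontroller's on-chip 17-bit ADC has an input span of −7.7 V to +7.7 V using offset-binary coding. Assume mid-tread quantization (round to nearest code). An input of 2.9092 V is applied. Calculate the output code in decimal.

code 90297

Full-scale span = 15.4 V; LSB = 15.4/2^17 = 117.49 µV.
(2.9092 − (−7.7)) / 0.000117493 = 90296.692 LSBs.
So the output code is 90297.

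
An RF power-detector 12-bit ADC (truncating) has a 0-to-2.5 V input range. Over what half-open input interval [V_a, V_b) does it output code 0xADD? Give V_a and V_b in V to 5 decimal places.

[1.69739 V, 1.69800 V)

LSB = 2.5/2^12 = 0.610 mV.
Code 0xADD = 2781 decimal.
V_a = V_low + 2781·LSB = 1.69739 V; V_b = V_low + 2782·LSB = 1.698 V.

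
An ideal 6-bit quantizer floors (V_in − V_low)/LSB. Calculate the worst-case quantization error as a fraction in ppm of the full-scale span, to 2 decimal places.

Truncating → worst-case error = 1 LSB = V_FS/2^6, so 1e+06/64 = 15625 ppm of full scale.

15625.00 ppm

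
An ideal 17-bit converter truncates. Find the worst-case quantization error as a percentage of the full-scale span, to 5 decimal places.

0.00076 %

Truncating → worst-case error = 1 LSB = V_FS/2^17, so 100/131072 = 0.000762939 % of full scale.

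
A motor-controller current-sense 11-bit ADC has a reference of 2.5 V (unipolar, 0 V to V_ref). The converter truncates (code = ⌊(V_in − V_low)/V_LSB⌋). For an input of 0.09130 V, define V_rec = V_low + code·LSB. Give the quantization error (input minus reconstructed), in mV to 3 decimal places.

Step size: 2.5 V ÷ 2^11 = 1.221 mV.
(V_in − V_low)/LSB = (0.09130 − 0)/0.0012207 = 74.7930 → code 74 (floor).
Code 74 maps back to 0 + 74×0.0012207 V = 0.090332031 V.
V_in − V_rec = 0.000967969 V = 0.968 mV.

0.968 mV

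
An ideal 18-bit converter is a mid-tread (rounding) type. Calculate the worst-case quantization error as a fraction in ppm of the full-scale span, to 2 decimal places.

1.91 ppm

Rounding → worst-case error = ½ LSB = V_FS/2^19, so 1e+06/524288 = 1.90735 ppm of full scale.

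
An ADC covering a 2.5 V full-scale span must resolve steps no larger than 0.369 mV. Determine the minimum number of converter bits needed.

Number of steps required ≥ 2.5 V / 0.369 mV = 6775.07.
Need 2^N ≥ 6775.07; 2^12 = 4096, 2^13 = 8192.
Minimum N = 13.

13 bits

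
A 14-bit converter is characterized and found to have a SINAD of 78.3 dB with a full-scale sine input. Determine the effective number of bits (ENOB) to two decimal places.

ENOB = (SINAD − 1.76) / 6.02 = (78.3 − 1.76)/6.02 = 12.714.

12.71 bits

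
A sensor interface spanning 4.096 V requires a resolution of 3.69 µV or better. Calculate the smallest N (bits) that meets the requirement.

21 bits

Number of steps required ≥ 4.096 V / 3.69 µV = 1110027.10.
Need 2^N ≥ 1110027.10; 2^20 = 1048576, 2^21 = 2097152.
Minimum N = 21.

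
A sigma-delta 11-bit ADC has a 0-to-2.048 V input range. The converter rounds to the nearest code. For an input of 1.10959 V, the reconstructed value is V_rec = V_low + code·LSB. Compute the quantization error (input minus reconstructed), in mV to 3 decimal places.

LSB = 2.048/2^11 = 1.000 mV.
Scaled input = 1109.5900 LSBs, so code = 1110.
Reconstructed: 1.11 V.
Difference: -0.00041 V → -0.410 mV.

-0.410 mV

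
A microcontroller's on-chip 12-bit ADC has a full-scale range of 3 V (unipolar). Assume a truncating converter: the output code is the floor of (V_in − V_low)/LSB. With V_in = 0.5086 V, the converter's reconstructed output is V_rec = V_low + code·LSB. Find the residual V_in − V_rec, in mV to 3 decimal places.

Step size: 3 V ÷ 2^12 = 0.732 mV.
(V_in − V_low)/LSB = (0.5086 − 0)/0.000732422 = 694.4085 → code 694 (floor).
Code 694 maps back to 0 + 694×0.000732422 V = 0.50830078 V.
Error = 0.5086 − 0.50830078 = 0.000299219 V = 0.299 mV.

0.299 mV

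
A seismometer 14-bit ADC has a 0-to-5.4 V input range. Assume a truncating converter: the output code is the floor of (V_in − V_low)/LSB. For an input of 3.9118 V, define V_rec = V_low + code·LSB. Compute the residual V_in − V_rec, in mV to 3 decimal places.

0.228 mV

One LSB is 5.4 V / 16384 = 329.59 µV.
(V_in − V_low)/LSB = (3.9118 − 0)/0.00032959 = 11868.6910 → code 11868 (floor).
Code 11868 maps back to 0 + 11868×0.00032959 V = 3.9115723 V.
V_in − V_rec = 0.000227734 V = 0.228 mV.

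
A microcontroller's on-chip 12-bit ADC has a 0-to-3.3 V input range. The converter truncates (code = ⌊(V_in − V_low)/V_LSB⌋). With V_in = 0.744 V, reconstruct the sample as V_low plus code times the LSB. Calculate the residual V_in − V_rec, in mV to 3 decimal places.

0.372 mV

Step size: 3.3 V ÷ 2^12 = 0.806 mV.
(V_in − V_low)/LSB = (0.744 − 0)/0.000805664 = 923.4618 → code 923 (floor).
Code 923 maps back to 0 + 923×0.000805664 V = 0.74362793 V.
V_in − V_rec = 0.00037207 V = 0.372 mV.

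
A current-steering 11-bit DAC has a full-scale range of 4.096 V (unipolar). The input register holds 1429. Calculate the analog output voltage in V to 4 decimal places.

2.8580 V

LSB = 4.096 V / 2^11 = 2.000 mV.
V_out = 0 + 1429 × 0.002 V = 2.858 V.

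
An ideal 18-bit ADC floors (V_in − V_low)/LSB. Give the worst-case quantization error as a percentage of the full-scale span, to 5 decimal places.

0.00038 %

Truncating → worst-case error = 1 LSB = V_FS/2^18, so 100/262144 = 0.00038147 % of full scale.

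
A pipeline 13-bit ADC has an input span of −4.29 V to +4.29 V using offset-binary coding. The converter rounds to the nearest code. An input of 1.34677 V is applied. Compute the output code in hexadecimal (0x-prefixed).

With 8192 levels over 8.58 V, one step is 1.047 mV.
Input sits at 5381.867 steps above V_low.
So the output code is 5382.
In hexadecimal (0x-prefixed): 0x1506.

code 0x1506 (decimal 5382)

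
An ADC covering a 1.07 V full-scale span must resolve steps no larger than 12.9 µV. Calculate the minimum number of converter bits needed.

Number of steps required ≥ 1.07 V / 12.9 µV = 82945.74.
Need 2^N ≥ 82945.74; 2^16 = 65536, 2^17 = 131072.
Minimum N = 17.

17 bits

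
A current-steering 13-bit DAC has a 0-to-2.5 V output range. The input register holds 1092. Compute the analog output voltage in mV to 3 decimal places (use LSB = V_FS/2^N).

333.252 mV

LSB = 2.5 V / 2^13 = 305.18 µV.
V_out = 0 + 1092 × 0.000305176 V = 0.333252 V.
= 333.252 mV.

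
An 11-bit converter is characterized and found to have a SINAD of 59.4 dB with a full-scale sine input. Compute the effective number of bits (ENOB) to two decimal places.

9.57 bits

ENOB = (SINAD − 1.76) / 6.02 = (59.4 − 1.76)/6.02 = 9.575.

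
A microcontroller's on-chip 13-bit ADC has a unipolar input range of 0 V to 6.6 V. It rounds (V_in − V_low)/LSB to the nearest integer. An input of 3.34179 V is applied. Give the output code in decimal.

code 4148

With 8192 levels over 6.6 V, one step is 0.806 mV.
(V_in − V_low)/LSB = (3.34179 − 0) / 0.000805664 = 4147.870.
So the output code is 4148.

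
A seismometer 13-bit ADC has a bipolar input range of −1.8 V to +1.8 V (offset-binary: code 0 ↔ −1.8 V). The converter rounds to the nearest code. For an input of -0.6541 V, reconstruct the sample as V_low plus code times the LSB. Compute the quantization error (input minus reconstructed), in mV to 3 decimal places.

LSB = 3.6/2^13 = 439.45 µV.
(-0.6541 − (−1.8))/0.000439453 = 2607.5591; round gives code 2608.
Reconstructed: -0.65390625 V.
V_in − V_rec = -0.00019375 V = -0.194 mV.

-0.194 mV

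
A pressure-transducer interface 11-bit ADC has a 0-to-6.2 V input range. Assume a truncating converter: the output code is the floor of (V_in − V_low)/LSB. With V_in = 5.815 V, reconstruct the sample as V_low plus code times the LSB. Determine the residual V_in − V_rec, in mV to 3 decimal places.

Step size: 6.2 V ÷ 2^11 = 3.027 mV.
(V_in − V_low)/LSB = (5.815 − 0)/0.00302734 = 1920.8258 → code 1920 (floor).
Reconstructed: 5.8125 V.
V_in − V_rec = 0.0025 V = 2.500 mV.

2.500 mV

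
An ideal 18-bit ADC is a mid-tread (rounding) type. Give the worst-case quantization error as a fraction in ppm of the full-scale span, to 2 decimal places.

Rounding → worst-case error = ½ LSB = V_FS/2^19, so 1e+06/524288 = 1.90735 ppm of full scale.

1.91 ppm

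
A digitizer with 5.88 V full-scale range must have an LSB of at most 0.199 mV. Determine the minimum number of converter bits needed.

15 bits

Number of steps required ≥ 5.88 V / 0.199 mV = 29547.74.
Need 2^N ≥ 29547.74; 2^14 = 16384, 2^15 = 32768.
Minimum N = 15.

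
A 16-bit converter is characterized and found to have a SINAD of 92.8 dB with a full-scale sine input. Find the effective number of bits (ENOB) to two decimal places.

ENOB = (SINAD − 1.76) / 6.02 = (92.8 − 1.76)/6.02 = 15.123.

15.12 bits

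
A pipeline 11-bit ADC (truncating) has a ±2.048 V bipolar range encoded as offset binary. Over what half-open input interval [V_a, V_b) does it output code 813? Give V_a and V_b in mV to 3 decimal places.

[-422.000 mV, -420.000 mV)

LSB = 4.096/2^11 = 2.000 mV.
V_a = V_low + 813·LSB = -0.422 V; V_b = V_low + 814·LSB = -0.42 V.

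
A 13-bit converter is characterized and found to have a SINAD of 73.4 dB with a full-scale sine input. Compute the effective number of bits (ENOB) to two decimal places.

11.90 bits

ENOB = (SINAD − 1.76) / 6.02 = (73.4 − 1.76)/6.02 = 11.900.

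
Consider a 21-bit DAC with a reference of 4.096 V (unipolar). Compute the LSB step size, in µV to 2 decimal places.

1.95 µV

Full-scale span = 4.096 V.
LSB = 4.096 / 2^21 = 4.096 / 2097152 = 1.95313e-06 V = 1.95 µV.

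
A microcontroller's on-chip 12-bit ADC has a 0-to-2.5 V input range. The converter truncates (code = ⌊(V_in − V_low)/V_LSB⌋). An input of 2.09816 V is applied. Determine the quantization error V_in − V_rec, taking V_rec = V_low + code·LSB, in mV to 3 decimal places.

0.382 mV

LSB = 2.5/2^12 = 0.610 mV.
(2.09816 − 0)/0.000610352 = 3437.6253; ⌊·⌋ gives code 3437.
Code 3437 maps back to 0 + 3437×0.000610352 V = 2.0977783 V.
V_in − V_rec = 0.00038168 V = 0.382 mV.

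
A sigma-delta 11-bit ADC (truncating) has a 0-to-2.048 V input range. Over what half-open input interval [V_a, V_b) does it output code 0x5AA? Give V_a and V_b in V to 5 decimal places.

[1.45000 V, 1.45100 V)

LSB = 2.048/2^11 = 1.000 mV.
Code 0x5AA = 1450 decimal.
V_a = V_low + 1450·LSB = 1.45 V; V_b = V_low + 1451·LSB = 1.451 V.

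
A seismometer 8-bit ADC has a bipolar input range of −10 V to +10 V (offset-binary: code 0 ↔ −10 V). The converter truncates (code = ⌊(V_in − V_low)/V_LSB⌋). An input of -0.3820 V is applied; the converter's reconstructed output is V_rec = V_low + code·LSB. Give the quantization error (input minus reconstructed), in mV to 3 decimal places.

8.625 mV

LSB = 20/2^8 = 78.125 mV.
(V_in − V_low)/LSB = (-0.3820 − (−10))/0.078125 = 123.1104 → code 123 (floor).
Reconstructed: -0.390625 V.
Difference: 0.008625 V → 8.625 mV.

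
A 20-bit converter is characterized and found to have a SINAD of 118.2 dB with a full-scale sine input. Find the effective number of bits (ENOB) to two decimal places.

ENOB = (SINAD − 1.76) / 6.02 = (118.2 − 1.76)/6.02 = 19.342.

19.34 bits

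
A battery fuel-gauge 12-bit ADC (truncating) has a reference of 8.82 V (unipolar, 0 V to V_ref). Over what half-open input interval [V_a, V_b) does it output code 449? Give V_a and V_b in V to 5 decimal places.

LSB = 8.82/2^12 = 2.153 mV.
V_a = V_low + 449·LSB = 0.966841 V; V_b = V_low + 450·LSB = 0.968994 V.

[0.96684 V, 0.96899 V)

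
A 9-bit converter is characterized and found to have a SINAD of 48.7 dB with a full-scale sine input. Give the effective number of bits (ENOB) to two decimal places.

ENOB = (SINAD − 1.76) / 6.02 = (48.7 − 1.76)/6.02 = 7.797.

7.80 bits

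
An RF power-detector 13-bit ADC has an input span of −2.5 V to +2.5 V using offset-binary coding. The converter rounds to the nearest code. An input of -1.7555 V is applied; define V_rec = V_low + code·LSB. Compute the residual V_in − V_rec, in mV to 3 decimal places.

One LSB is 5 V / 8192 = 0.610 mV.
(-1.7555 − (−2.5))/0.000610352 = 1219.7888; round gives code 1220.
V_rec = (−2.5) + 1220·0.000610352 = -1.7553711 V.
Error = -1.7555 − (−1.7553711) = -0.000128906 V = -0.129 mV.

-0.129 mV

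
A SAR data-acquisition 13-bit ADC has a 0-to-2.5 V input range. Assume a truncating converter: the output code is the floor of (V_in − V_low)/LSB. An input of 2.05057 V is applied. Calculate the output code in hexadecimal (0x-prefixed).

code 0x1A3F (decimal 6719)

Full-scale span = 2.5 V; LSB = 2.5/2^13 = 305.18 µV.
(V_in − V_low)/LSB = (2.05057 − 0) / 0.000305176 = 6719.308.
⌊·⌋(6719.308) = 6719.
In hexadecimal (0x-prefixed): 0x1A3F.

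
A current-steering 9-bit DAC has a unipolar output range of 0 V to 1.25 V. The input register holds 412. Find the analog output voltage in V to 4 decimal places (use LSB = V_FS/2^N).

1.0059 V

LSB = 1.25 V / 2^9 = 2.441 mV.
V_out = 0 + 412 × 0.00244141 V = 1.00586 V.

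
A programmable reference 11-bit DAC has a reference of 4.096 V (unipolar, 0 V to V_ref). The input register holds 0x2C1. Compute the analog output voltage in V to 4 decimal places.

LSB = 4.096 V / 2^11 = 2.000 mV.
Code 0x2C1 = 705 decimal.
V_out = 0 + 705 × 0.002 V = 1.41 V.

1.4100 V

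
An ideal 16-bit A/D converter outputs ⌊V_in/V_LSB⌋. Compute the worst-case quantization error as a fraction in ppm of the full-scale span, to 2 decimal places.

15.26 ppm

Truncating → worst-case error = 1 LSB = V_FS/2^16, so 1e+06/65536 = 15.2588 ppm of full scale.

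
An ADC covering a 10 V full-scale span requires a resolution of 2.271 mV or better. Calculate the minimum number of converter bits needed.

13 bits

Number of steps required ≥ 10 V / 2.271 mV = 4403.35.
Need 2^N ≥ 4403.35; 2^12 = 4096, 2^13 = 8192.
Minimum N = 13.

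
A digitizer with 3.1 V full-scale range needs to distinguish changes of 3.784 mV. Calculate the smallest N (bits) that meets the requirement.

Number of steps required ≥ 3.1 V / 3.784 mV = 819.24.
Need 2^N ≥ 819.24; 2^9 = 512, 2^10 = 1024.
Minimum N = 10.

10 bits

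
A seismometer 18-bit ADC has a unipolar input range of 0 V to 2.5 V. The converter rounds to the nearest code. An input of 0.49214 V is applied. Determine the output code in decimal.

With 262144 levels over 2.5 V, one step is 9.54 µV.
(0.49214 − 0) / 9.53674e-06 = 51604.619 LSBs.
round(51604.619) = 51605.

code 51605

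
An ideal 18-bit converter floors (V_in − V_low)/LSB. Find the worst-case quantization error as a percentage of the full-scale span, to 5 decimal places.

Truncating → worst-case error = 1 LSB = V_FS/2^18, so 100/262144 = 0.00038147 % of full scale.

0.00038 %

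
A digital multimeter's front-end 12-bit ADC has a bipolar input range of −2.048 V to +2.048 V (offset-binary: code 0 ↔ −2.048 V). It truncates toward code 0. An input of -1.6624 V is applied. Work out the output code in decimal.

Full-scale span = 4.096 V; LSB = 4.096/2^12 = 1.000 mV.
Input sits at 385.600 steps above V_low.
⌊·⌋(385.600) = 385.

code 385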